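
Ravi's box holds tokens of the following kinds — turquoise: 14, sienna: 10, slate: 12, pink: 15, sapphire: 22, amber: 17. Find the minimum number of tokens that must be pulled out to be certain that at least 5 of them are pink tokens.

80

In the worst case for collecting pink tokens, every non-pink token comes out first.
There are 14 + 10 + 12 + 22 + 17 = 75 non-pink tokens altogether.
After those, each further token must be pink, so 75 + 5 = 80 draws guarantee 5 pink tokens.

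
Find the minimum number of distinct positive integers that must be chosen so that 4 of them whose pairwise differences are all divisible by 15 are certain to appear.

46

Integers whose pairwise differences are multiples of 15 are exactly those sharing a remainder mod 15. The 15 residue classes mod 15 are the pigeonholes.
With 45 integers one could put 3 in each residue class and have no class reach 4.
The 46th integer pushes some class to 4, so 15·3 + 1 = 46.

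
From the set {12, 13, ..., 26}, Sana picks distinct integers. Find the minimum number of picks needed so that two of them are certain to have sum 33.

11

Two chosen integers sum to 33 exactly when both halves of some pair {x, 33−x} with 12 ≤ x ≤ 33−x ≤ 21 are chosen — 5 such pairs.
The remaining 5 elements (those with no distinct partner in range) can never complete a 33-sum, so the worst case takes all of them and one from each pair: 5 + 5 = 10.
By pigeonhole, the 11th integer has to be the second member of some pair, so 10 + 1 = 11.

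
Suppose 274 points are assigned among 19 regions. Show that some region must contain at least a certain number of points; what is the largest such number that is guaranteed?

The 19 regions are the holes and the 274 points are the pigeons.
If every region held at most 14 points, the total would be at most 19 × 14 = 266, which is less than 274.
So some region holds at least ⌈274/19⌉ = 15 points.

15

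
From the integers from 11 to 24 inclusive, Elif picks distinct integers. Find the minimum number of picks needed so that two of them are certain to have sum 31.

10

Two chosen integers sum to 31 exactly when both halves of some pair {x, 31−x} with 11 ≤ x ≤ 31−x ≤ 20 are chosen — 5 such pairs.
The remaining 4 elements (those with no distinct partner in range) can never complete a 31-sum, so the worst case takes all of them and one from each pair: 4 + 5 = 9.
By the pigeonhole principle, the 10th integer has to be the second member of some pair, so 9 + 1 = 10.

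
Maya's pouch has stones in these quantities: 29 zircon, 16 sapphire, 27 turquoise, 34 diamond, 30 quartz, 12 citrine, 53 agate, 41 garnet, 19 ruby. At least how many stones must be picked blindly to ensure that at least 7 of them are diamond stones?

In the worst case for collecting diamond stones, every non-diamond stone comes out first.
There are 29 + 16 + 27 + 30 + 12 + 53 + 41 + 19 = 227 non-diamond stones altogether.
After those, each further stone must be diamond, so 227 + 7 = 234 draws guarantee 7 diamond stones.

234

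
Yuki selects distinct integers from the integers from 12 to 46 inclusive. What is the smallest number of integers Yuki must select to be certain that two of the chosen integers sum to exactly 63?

Group the elements by complementary pair {x, 63−x}: {17,46}, {18,45}, {19,44}, …, giving 15 two-element pairs and 5 integers whose partner 63−x falls outside [12,46].
By the pigeonhole principle, treating each of those 20 groups as a pigeonhole, one can pick one integer per group — 20 integers — with no two summing to 63.
The 21st integer lands in an occupied pair, forcing a sum of 63.

21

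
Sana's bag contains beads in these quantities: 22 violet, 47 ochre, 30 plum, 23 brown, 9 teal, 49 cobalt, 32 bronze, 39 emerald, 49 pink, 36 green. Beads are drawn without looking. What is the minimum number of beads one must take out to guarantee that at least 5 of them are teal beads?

In the worst case for collecting teal beads, every non-teal bead comes out first.
There are 22 + 47 + 30 + 23 + 49 + 32 + 39 + 49 + 36 = 327 non-teal beads altogether.
After those, each further bead must be teal, so 327 + 5 = 332 draws guarantee 5 teal beads.

332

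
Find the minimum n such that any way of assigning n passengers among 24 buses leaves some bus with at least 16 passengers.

361

With 360 passengers one could put exactly 15 in each of the 24 buses, and no bus would reach 16.
Pigeonhole: one more passenger must land in a bus that already has 15, giving it 16.
So 24 × 15 + 1 = 361 passengers are required.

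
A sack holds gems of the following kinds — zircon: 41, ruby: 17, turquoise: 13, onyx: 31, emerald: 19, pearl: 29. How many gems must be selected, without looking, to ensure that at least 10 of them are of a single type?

55

An adversary could hand out at most 9 gems per type: 9 + 9 + 9 + 9 + 9 + 9 = 54 gems and still no type has 10.
By the pigeonhole principle, one more gem lands in a type already at 9, so 55 draws are enough and 54 are not.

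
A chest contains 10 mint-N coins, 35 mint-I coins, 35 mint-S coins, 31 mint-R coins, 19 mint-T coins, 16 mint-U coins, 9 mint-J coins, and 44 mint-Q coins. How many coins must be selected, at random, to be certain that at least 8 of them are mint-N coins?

197

In the worst case for collecting mint-N coins, every non-mint-N coin comes out first.
There are 35 + 35 + 31 + 19 + 16 + 9 + 44 = 189 non-mint-N coins altogether.
After those, each further coin must be mint-N, so 189 + 8 = 197 draws guarantee 8 mint-N coins.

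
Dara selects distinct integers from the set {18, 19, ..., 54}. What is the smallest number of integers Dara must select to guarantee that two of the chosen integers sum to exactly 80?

24

Two chosen integers sum to 80 exactly when both halves of some pair {x, 80−x} with 26 ≤ x ≤ 80−x ≤ 54 are chosen — 14 such pairs.
The remaining 9 elements (those with no distinct partner in range) can never complete a 80-sum, so the worst case takes all of them and one from each pair: 9 + 14 = 23.
By pigeonhole, the 24th integer has to be the second member of some pair, so 23 + 1 = 24.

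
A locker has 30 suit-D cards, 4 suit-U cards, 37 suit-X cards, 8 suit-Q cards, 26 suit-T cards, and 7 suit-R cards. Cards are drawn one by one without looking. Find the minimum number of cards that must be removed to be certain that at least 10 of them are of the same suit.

47

By pigeonhole, the 6 suits are the holes; the cards drawn are the pigeons.
To avoid 10 of any one suit, the worst case takes at most 9 of each suit, or every card of a suit that has fewer than 9.
That gives 9 + 4 + 9 + 8 + 9 + 7 = 46 cards with no suit reaching 10.
The next card forces some suit to 10, so 46 + 1 = 47.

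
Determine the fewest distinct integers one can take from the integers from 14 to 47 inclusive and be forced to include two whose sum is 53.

22

Group the elements by complementary pair {x, 53−x}: {14,39}, {15,38}, {16,37}, …, giving 13 two-element pairs and 8 integers whose partner 53−x falls outside [14,47].
By the pigeonhole principle, treating each of those 21 groups as a pigeonhole, one can pick one integer per group — 21 integers — with no two summing to 53.
The 22nd integer lands in an occupied pair, forcing a sum of 53.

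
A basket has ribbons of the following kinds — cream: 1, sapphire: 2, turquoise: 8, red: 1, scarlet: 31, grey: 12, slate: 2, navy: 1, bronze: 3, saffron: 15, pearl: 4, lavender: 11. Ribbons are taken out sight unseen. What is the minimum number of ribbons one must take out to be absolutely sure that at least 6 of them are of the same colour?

40

An adversary could hand out at most 5 ribbons per colour (7 colours run out sooner): 1 + 2 + 5 + 1 + 5 + 5 + 2 + 1 + 3 + 5 + 4 + 5 = 39 ribbons and still no colour has 6.
One more ribbon lands in a colour already at 5, so 40 draws are enough and 39 are not.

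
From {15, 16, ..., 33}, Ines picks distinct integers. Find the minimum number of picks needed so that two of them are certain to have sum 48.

11

A set avoiding the sum 48 can contain at most one of each pair {x, 48−x}, plus the 1 element equal to its own complement.
The integers 24, …, 33 (10 of them) are such a set: any two sum to at least 24+25 = 49 > 48.
By the pigeonhole principle, any 11th integer completes one of the 9 pairs, so 11 choices force a sum of 48.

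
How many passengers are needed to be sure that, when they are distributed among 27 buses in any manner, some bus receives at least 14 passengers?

352

With 351 passengers one could put exactly 13 in each of the 27 buses, and no bus would reach 14.
One more passenger must land in a bus that already has 13, giving it 14.
So 27 × 13 + 1 = 352 passengers are required.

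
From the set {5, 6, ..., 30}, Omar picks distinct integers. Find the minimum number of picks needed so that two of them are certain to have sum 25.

Group the elements by complementary pair {x, 25−x}: {5,20}, {6,19}, {7,18}, …, giving 8 two-element pairs and 10 integers whose partner 25−x falls outside [5,30].
By pigeonhole, treating each of those 18 groups as a pigeonhole, one can pick one integer per group — 18 integers — with no two summing to 25.
The 19th integer lands in an occupied pair, forcing a sum of 25.

19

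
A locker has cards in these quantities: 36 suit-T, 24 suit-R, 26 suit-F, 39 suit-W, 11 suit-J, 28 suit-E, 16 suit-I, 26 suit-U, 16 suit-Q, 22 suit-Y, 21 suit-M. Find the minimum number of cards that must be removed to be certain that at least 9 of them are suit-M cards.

In the worst case for collecting suit-M cards, every non-suit-M card comes out first.
There are 36 + 24 + 26 + 39 + 11 + 28 + 16 + 26 + 16 + 22 = 244 non-suit-M cards altogether.
After those, each further card must be suit-M, so 244 + 9 = 253 draws guarantee 9 suit-M cards.

253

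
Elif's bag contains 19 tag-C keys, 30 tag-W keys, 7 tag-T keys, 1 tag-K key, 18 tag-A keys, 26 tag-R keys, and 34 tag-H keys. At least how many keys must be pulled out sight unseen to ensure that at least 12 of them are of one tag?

Put each drawn key into a box by tag. The largest draw with every box below 12 takes min(count, 11) from each tag; tags with fewer than 11 contribute all they have.
Σ min(cᵢ, 11) = 11 + 11 + 7 + 1 + 11 + 11 + 11 = 63.
Draw number 63 + 1 = 64 must push one box to 12.

64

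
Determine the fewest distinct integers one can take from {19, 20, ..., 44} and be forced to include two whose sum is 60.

16

Group the elements by complementary pair {x, 60−x}: {19,41}, {20,40}, {21,39}, …, giving 11 two-element pairs, the single value 30 (it cannot pair with itself since the integers are distinct), and 3 integers whose partner 60−x falls outside [19,44].
By pigeonhole, treating each of those 15 groups as a pigeonhole, one can pick one integer per group — 15 integers — with no two summing to 60.
The 16th integer lands in an occupied pair, forcing a sum of 60.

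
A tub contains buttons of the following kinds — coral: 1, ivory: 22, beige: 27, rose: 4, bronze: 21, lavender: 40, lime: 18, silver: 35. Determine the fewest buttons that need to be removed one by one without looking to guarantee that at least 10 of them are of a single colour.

By pigeonhole, the 8 colours are the holes; the buttons drawn are the pigeons.
To avoid 10 of any one colour, the worst case takes at most 9 of each colour, or every button of a colour that has fewer than 9.
That gives 1 + 9 + 9 + 4 + 9 + 9 + 9 + 9 = 59 buttons with no colour reaching 10.
The next button forces some colour to 10, so 59 + 1 = 60.

60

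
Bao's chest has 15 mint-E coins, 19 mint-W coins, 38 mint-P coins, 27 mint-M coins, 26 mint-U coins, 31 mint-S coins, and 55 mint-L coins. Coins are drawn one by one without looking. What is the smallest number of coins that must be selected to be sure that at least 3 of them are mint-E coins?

In the worst case for collecting mint-E coins, every non-mint-E coin comes out first.
There are 19 + 38 + 27 + 26 + 31 + 55 = 196 non-mint-E coins altogether.
After those, each further coin must be mint-E, so 196 + 3 = 199 draws guarantee 3 mint-E coins.

199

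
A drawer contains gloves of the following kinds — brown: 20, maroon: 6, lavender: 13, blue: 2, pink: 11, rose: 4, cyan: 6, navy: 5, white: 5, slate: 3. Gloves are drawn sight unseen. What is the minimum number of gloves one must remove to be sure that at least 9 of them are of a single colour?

The 10 colours are the holes; the gloves drawn are the pigeons.
To avoid 9 of any one colour, the worst case takes at most 8 of each colour, or every glove of a colour that has fewer than 8.
That gives 8 + 6 + 8 + 2 + 8 + 4 + 6 + 5 + 5 + 3 = 55 gloves with no colour reaching 9.
The next glove forces some colour to 9, so 55 + 1 = 56.

56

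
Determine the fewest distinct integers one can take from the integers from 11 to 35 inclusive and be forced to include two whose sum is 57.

19

Two chosen integers sum to 57 exactly when both halves of some pair {x, 57−x} with 22 ≤ x ≤ 57−x ≤ 35 are chosen — 7 such pairs.
The remaining 11 elements (those with no distinct partner in range) can never complete a 57-sum, so the worst case takes all of them and one from each pair: 11 + 7 = 18.
The 19th integer has to be the second member of some pair, so 18 + 1 = 19.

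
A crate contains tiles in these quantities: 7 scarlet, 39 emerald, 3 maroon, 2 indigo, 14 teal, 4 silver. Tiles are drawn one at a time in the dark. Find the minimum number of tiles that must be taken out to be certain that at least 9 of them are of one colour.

33

An adversary could hand out at most 8 tiles per colour (4 colours run out sooner): 7 + 8 + 3 + 2 + 8 + 4 = 32 tiles and still no colour has 9.
By the pigeonhole principle, one more tile lands in a colour already at 8, so 33 draws are enough and 32 are not.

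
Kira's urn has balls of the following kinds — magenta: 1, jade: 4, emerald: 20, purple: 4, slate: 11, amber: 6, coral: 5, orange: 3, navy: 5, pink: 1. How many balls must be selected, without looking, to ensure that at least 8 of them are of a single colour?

44

An adversary could hand out at most 7 balls per colour (8 colours run out sooner): 1 + 4 + 7 + 4 + 7 + 6 + 5 + 3 + 5 + 1 = 43 balls and still no colour has 8.
Pigeonhole: one more ball lands in a colour already at 7, so 44 draws are enough and 43 are not.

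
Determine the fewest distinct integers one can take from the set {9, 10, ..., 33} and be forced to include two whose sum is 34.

18

Group the elements by complementary pair {x, 34−x}: {9,25}, {10,24}, {11,23}, …, giving 8 two-element pairs; the single value 17 (it cannot pair with itself since the integers are distinct); and 8 integers whose partner 34−x falls outside [9,33].
Treating each of those 17 groups as a pigeonhole, one can pick one integer per group — 17 integers — with no two summing to 34.
The 18th integer lands in an occupied pair, forcing a sum of 34.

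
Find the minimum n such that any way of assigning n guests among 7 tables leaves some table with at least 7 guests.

43

With 42 guests one could put exactly 6 in each of the 7 tables, and no table would reach 7.
One more guest must land in a table that already has 6, giving it 7.
So 7 × 6 + 1 = 43 guests are required.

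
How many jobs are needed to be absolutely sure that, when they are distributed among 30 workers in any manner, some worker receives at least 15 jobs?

421

With 420 jobs one could put exactly 14 in each of the 30 workers, and no worker would reach 15.
One more job must land in a worker that already has 14, giving it 15.
So 30 × 14 + 1 = 421 jobs are required.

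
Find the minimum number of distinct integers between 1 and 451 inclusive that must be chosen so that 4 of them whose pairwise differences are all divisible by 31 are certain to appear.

94

Integers whose pairwise differences are multiples of 31 are exactly those sharing a remainder mod 31. By the pigeonhole principle, the 31 residue classes mod 31 are the pigeonholes.
With 93 integers one could put 3 in each residue class and have no class reach 4.
The 94th integer pushes some class to 4, so 31·3 + 1 = 94.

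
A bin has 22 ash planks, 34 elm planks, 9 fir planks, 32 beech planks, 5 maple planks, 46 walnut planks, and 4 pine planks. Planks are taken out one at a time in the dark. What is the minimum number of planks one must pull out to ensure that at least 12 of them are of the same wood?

An adversary could hand out at most 11 planks per wood (fir, maple, pine run out sooner): 11 + 11 + 9 + 11 + 5 + 11 + 4 = 62 planks and still no wood has 12.
By pigeonhole, one more plank lands in a wood already at 11, so 63 draws are enough and 62 are not.

63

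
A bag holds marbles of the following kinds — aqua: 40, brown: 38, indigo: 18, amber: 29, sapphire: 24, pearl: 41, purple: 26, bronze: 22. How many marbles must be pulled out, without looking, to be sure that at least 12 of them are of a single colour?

By pigeonhole, put each drawn marble into a box by colour. The largest draw with every box below 12 takes min(count, 11) from each colour.
Σ min(cᵢ, 11) = 11 + 11 + 11 + 11 + 11 + 11 + 11 + 11 = 88.
Draw number 88 + 1 = 89 must push one box to 12.

89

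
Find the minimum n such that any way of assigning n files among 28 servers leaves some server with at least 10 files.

253

With 252 files one could put exactly 9 in each of the 28 servers, and no server would reach 10.
By the pigeonhole principle, one more file must land in a server that already has 9, giving it 10.
So 28 × 9 + 1 = 253 files are required.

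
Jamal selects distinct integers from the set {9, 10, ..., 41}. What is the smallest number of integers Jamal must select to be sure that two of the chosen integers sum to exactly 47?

19

Two chosen integers sum to 47 exactly when both halves of some pair {x, 47−x} with 9 ≤ x ≤ 47−x ≤ 38 are chosen — 15 such pairs.
The remaining 3 elements (those with no distinct partner in range) can never complete a 47-sum, so the worst case takes all of them and one from each pair: 3 + 15 = 18.
By pigeonhole, the 19th integer has to be the second member of some pair, so 18 + 1 = 19.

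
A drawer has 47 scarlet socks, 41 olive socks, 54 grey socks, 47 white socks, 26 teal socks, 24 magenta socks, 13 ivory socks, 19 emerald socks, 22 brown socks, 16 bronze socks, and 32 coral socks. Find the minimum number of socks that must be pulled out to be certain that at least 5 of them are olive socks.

305

In the worst case for collecting olive socks, every non-olive sock comes out first.
There are 47 + 54 + 47 + 26 + 24 + 13 + 19 + 22 + 16 + 32 = 300 non-olive socks altogether.
After those, each further sock must be olive, so 300 + 5 = 305 draws guarantee 5 olive socks.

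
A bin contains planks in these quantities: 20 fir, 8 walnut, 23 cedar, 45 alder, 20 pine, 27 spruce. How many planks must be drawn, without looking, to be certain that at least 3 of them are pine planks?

126

In the worst case for collecting pine planks, every non-pine plank comes out first.
There are 20 + 8 + 23 + 45 + 27 = 123 non-pine planks altogether.
After those, each further plank must be pine, so 123 + 3 = 126 draws guarantee 3 pine planks.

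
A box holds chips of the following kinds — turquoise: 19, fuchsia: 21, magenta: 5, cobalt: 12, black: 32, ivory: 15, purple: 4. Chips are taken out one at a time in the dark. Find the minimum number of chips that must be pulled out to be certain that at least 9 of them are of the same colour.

An adversary could hand out at most 8 chips per colour (magenta, purple run out sooner): 8 + 8 + 5 + 8 + 8 + 8 + 4 = 49 chips and still no colour has 9.
One more chip lands in a colour already at 8, so 50 draws are enough and 49 are not.

50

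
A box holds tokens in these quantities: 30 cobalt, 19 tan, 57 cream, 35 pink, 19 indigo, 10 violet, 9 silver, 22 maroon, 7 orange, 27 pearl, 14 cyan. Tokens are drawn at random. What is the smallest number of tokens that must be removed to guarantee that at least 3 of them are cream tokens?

In the worst case for collecting cream tokens, every non-cream token comes out first.
There are 30 + 19 + 35 + 19 + 10 + 9 + 22 + 7 + 27 + 14 = 192 non-cream tokens altogether.
After those, each further token must be cream, so 192 + 3 = 195 draws guarantee 3 cream tokens.

195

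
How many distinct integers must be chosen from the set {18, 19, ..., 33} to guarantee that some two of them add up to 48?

Group the elements by complementary pair {x, 48−x}: {18,30}, {19,29}, {20,28}, …, giving 6 two-element pairs, the single value 24 (it cannot pair with itself since the integers are distinct), and 3 integers whose partner 48−x falls outside [18,33].
Treating each of those 10 groups as a pigeonhole, one can pick one integer per group — 10 integers — with no two summing to 48.
The 11th integer lands in an occupied pair, forcing a sum of 48.

11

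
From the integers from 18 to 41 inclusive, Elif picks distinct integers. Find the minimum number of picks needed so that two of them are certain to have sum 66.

Group the elements by complementary pair {x, 66−x}: {25,41}, {26,40}, {27,39}, …, giving 8 two-element pairs, the single value 33 (it cannot pair with itself since the integers are distinct), and 7 integers whose partner 66−x falls outside [18,41].
Treating each of those 16 groups as a pigeonhole, one can pick one integer per group — 16 integers — with no two summing to 66.
The 17th integer lands in an occupied pair, forcing a sum of 66.

17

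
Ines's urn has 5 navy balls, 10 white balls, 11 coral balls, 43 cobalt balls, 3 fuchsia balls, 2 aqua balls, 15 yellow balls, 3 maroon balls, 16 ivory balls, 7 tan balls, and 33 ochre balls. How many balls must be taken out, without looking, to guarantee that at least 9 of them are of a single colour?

By the pigeonhole principle, put each drawn ball into a box by colour. The largest draw with every box below 9 takes min(count, 8) from each colour; colours with fewer than 8 contribute all they have.
Σ min(cᵢ, 8) = 5 + 8 + 8 + 8 + 3 + 2 + 8 + 3 + 8 + 7 + 8 = 68.
Draw number 68 + 1 = 69 must push one box to 9.

69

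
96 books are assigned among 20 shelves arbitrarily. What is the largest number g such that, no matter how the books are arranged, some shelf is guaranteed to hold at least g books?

5

The 20 shelves are the holes and the 96 books are the pigeons.
If every shelf held at most 4 books, the total would be at most 20 × 4 = 80, which is less than 96.
So some shelf holds at least ⌈96/20⌉ = 5 books.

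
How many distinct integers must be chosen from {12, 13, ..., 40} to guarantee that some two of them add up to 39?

22

Two chosen integers sum to 39 exactly when both halves of some pair {x, 39−x} with 12 ≤ x ≤ 39−x ≤ 27 are chosen — 8 such pairs.
The remaining 13 elements (those with no distinct partner in range) can never complete a 39-sum, so the worst case takes all of them and one from each pair: 13 + 8 = 21.
By pigeonhole, the 22nd integer has to be the second member of some pair, so 21 + 1 = 22.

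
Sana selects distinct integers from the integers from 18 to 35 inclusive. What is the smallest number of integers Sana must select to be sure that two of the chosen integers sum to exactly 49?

12

Two chosen integers sum to 49 exactly when both halves of some pair {x, 49−x} with 18 ≤ x ≤ 49−x ≤ 31 are chosen — 7 such pairs.
The remaining 4 elements (those with no distinct partner in range) can never complete a 49-sum, so the worst case takes all of them and one from each pair: 4 + 7 = 11.
The 12th integer has to be the second member of some pair, so 11 + 1 = 12.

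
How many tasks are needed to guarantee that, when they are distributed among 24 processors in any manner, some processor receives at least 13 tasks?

With 288 tasks one could put exactly 12 in each of the 24 processors, and no processor would reach 13.
Pigeonhole: one more task must land in a processor that already has 12, giving it 13.
So 24 × 12 + 1 = 289 tasks are required.

289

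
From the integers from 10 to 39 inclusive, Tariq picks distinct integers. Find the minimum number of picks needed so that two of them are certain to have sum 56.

20

Two chosen integers sum to 56 exactly when both halves of some pair {x, 56−x} with 17 ≤ x ≤ 56−x ≤ 39 are chosen — 11 such pairs.
The remaining 8 elements (those with no distinct partner in range) can never complete a 56-sum, so the worst case takes all of them and one from each pair: 8 + 11 = 19.
The 20th integer has to be the second member of some pair, so 19 + 1 = 20.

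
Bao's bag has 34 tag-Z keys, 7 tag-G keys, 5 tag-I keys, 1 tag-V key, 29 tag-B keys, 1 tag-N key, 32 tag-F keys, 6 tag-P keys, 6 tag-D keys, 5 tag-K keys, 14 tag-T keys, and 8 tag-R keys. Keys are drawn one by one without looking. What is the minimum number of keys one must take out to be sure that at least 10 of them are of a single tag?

76

The 12 tags are the holes; the keys drawn are the pigeons.
To avoid 10 of any one tag, the worst case takes at most 9 of each tag, or every key of a tag that has fewer than 9.
That gives 9 + 7 + 5 + 1 + 9 + 1 + 9 + 6 + 6 + 5 + 9 + 8 = 75 keys with no tag reaching 10.
The next key forces some tag to 10, so 75 + 1 = 76.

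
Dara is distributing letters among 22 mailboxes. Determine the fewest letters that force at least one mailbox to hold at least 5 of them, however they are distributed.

89

With 88 letters one could put exactly 4 in each of the 22 mailboxes, and no mailbox would reach 5.
One more letter must land in a mailbox that already has 4, giving it 5.
So 22 × 4 + 1 = 89 letters are required.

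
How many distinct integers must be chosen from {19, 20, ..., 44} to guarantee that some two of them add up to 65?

Group the elements by complementary pair {x, 65−x}: {21,44}, {22,43}, {23,42}, …, giving 12 two-element pairs and 2 integers whose partner 65−x falls outside [19,44].
Treating each of those 14 groups as a pigeonhole, one can pick one integer per group — 14 integers — with no two summing to 65.
The 15th integer lands in an occupied pair, forcing a sum of 65.

15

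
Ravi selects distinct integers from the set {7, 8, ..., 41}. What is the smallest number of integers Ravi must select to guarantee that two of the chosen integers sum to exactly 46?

20

Two chosen integers sum to 46 exactly when both halves of some pair {x, 46−x} with 7 ≤ x ≤ 46−x ≤ 39 are chosen — 16 such pairs.
The remaining 3 elements (those with no distinct partner in range) can never complete a 46-sum, so the worst case takes all of them and one from each pair: 3 + 16 = 19.
The 20th integer has to be the second member of some pair, so 19 + 1 = 20.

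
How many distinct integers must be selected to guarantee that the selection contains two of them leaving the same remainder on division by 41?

Pigeonhole: the 41 residue classes mod 41 are the pigeonholes.
With 41 integers one could put 1 in each residue class and have no class reach 2.
The 42nd integer pushes some class to 2, so 41·1 + 1 = 42.

42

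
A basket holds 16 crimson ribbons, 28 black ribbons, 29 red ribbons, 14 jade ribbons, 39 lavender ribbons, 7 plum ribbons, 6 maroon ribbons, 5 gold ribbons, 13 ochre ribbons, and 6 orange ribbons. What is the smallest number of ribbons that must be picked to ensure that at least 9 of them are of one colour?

73

By pigeonhole, the 10 colours are the holes; the ribbons drawn are the pigeons.
To avoid 9 of any one colour, the worst case takes at most 8 of each colour, or every ribbon of a colour that has fewer than 8.
That gives 8 + 8 + 8 + 8 + 8 + 7 + 6 + 5 + 8 + 6 = 72 ribbons with no colour reaching 9.
The next ribbon forces some colour to 9, so 72 + 1 = 73.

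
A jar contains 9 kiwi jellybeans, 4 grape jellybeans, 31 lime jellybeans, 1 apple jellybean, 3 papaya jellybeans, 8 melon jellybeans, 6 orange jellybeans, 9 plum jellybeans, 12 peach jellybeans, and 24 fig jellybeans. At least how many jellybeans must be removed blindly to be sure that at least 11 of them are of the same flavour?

By the pigeonhole principle, put each drawn jellybean into a box by flavour. The largest draw with every box below 11 takes min(count, 10) from each flavour; flavours with fewer than 10 contribute all they have.
Σ min(cᵢ, 10) = 9 + 4 + 10 + 1 + 3 + 8 + 6 + 9 + 10 + 10 = 70.
Draw number 70 + 1 = 71 must push one box to 11.

71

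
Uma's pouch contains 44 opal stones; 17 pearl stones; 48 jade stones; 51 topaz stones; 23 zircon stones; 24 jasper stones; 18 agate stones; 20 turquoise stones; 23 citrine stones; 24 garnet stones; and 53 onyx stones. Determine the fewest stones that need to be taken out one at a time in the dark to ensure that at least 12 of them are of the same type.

122

An adversary could hand out at most 11 stones per type: 11 + 11 + 11 + 11 + 11 + 11 + 11 + 11 + 11 + 11 + 11 = 121 stones and still no type has 12.
Pigeonhole: one more stone lands in a type already at 11, so 122 draws are enough and 121 are not.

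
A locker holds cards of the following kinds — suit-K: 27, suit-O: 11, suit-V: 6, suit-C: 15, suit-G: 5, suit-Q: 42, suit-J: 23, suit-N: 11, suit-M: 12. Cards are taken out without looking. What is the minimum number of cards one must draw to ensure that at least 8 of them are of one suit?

61

The 9 suits are the holes; the cards drawn are the pigeons.
To avoid 8 of any one suit, the worst case takes at most 7 of each suit, or every card of a suit that has fewer than 7.
That gives 7 + 7 + 6 + 7 + 5 + 7 + 7 + 7 + 7 = 60 cards with no suit reaching 8.
The next card forces some suit to 8, so 60 + 1 = 61.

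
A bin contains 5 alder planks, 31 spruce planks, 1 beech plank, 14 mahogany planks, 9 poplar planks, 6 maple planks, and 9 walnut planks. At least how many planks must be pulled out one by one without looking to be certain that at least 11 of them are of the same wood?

51

Put each drawn plank into a box by wood. The largest draw with every box below 11 takes min(count, 10) from each wood; woods with fewer than 10 contribute all they have.
Σ min(cᵢ, 10) = 5 + 10 + 1 + 10 + 9 + 6 + 9 = 50.
Draw number 50 + 1 = 51 must push one box to 11.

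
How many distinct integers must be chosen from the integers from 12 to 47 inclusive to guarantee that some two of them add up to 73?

26

A set avoiding the sum 73 can contain at most one of each pair {x, 73−x}, plus the 14 elements whose complement lies outside the range.
The integers 12, …, 36 (25 of them) are such a set: any two sum to at least 12+13 = 25 and at most 35+36 = 71 < 73.
Any 26th integer completes one of the 11 pairs, so 26 choices force a sum of 73.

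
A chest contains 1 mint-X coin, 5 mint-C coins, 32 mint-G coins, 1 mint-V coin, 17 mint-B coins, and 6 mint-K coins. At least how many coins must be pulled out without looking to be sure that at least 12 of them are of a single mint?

By pigeonhole, put each drawn coin into a box by mint. The largest draw with every box below 12 takes min(count, 11) from each mint; mints with fewer than 11 contribute all they have.
Σ min(cᵢ, 11) = 1 + 5 + 11 + 1 + 11 + 6 = 35.
Draw number 35 + 1 = 36 must push one box to 12.

36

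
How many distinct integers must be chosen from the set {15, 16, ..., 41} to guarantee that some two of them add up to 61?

17

Two chosen integers sum to 61 exactly when both halves of some pair {x, 61−x} with 20 ≤ x ≤ 61−x ≤ 41 are chosen — 11 such pairs.
The remaining 5 elements (those with no distinct partner in range) can never complete a 61-sum, so the worst case takes all of them and one from each pair: 5 + 11 = 16.
The 17th integer has to be the second member of some pair, so 16 + 1 = 17.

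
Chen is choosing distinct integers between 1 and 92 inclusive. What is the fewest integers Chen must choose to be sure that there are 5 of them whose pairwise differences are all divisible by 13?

53

Integers whose pairwise differences are multiples of 13 are exactly those sharing a remainder mod 13. By pigeonhole, the 13 residue classes mod 13 are the pigeonholes.
With 52 integers one could put 4 in each residue class and have no class reach 5.
The 53rd integer pushes some class to 5, so 13·4 + 1 = 53.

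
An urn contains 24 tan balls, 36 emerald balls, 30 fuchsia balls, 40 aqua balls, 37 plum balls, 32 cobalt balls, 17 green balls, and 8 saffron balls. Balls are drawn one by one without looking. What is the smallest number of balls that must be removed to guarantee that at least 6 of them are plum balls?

193

In the worst case for collecting plum balls, every non-plum ball comes out first.
There are 24 + 36 + 30 + 40 + 32 + 17 + 8 = 187 non-plum balls altogether.
After those, each further ball must be plum, so 187 + 6 = 193 draws guarantee 6 plum balls.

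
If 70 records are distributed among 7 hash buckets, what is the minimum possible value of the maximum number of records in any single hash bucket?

Pigeonhole: the 7 hash buckets are the holes and the 70 records are the pigeons.
If every hash bucket held at most 9 records, the total would be at most 7 × 9 = 63, which is less than 70.
So some hash bucket holds at least ⌈70/7⌉ = 10 records.

10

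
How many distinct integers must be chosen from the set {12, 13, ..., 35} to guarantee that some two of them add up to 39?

Two chosen integers sum to 39 exactly when both halves of some pair {x, 39−x} with 12 ≤ x ≤ 39−x ≤ 27 are chosen — 8 such pairs.
The remaining 8 elements (those with no distinct partner in range) can never complete a 39-sum, so the worst case takes all of them and one from each pair: 8 + 8 = 16.
The 17th integer has to be the second member of some pair, so 16 + 1 = 17.

17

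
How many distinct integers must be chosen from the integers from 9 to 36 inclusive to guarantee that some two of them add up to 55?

A set avoiding the sum 55 can contain at most one of each pair {x, 55−x}, plus the 10 elements whose complement lies outside the range.
The integers 9, …, 27 (19 of them) are such a set: any two sum to at least 9+10 = 19 and at most 26+27 = 53 < 55.
Any 20th integer completes one of the 9 pairs, so 20 choices force a sum of 55.

20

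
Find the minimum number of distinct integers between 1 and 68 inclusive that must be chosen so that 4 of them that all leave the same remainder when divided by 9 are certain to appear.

The 9 residue classes mod 9 are the pigeonholes.
With 27 integers one could put 3 in each residue class and have no class reach 4.
The 28th integer pushes some class to 4, so 9·3 + 1 = 28.

28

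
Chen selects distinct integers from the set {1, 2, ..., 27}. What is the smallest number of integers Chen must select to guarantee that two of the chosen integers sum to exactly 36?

Two chosen integers sum to 36 exactly when both halves of some pair {x, 36−x} with 9 ≤ x ≤ 36−x ≤ 27 are chosen — 9 such pairs.
The remaining 9 elements (those with no distinct partner in range) can never complete a 36-sum, so the worst case takes all of them and one from each pair: 9 + 9 = 18.
Pigeonhole: the 19th integer has to be the second member of some pair, so 18 + 1 = 19.

19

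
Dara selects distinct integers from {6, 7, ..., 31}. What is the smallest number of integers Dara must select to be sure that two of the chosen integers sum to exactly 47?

19

A set avoiding the sum 47 can contain at most one of each pair {x, 47−x}, plus the 10 elements whose complement lies outside the range.
The integers 6, …, 23 (18 of them) are such a set: any two sum to at least 6+7 = 13 and at most 22+23 = 45 < 47.
Pigeonhole: any 19th integer completes one of the 8 pairs, so 19 choices force a sum of 47.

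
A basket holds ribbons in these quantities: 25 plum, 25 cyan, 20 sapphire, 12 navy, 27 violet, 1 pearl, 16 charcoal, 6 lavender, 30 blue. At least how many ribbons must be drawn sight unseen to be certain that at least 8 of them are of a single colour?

The 9 colours are the holes; the ribbons drawn are the pigeons.
To avoid 8 of any one colour, the worst case takes at most 7 of each colour, or every ribbon of a colour that has fewer than 7.
That gives 7 + 7 + 7 + 7 + 7 + 1 + 7 + 6 + 7 = 56 ribbons with no colour reaching 8.
The next ribbon forces some colour to 8, so 56 + 1 = 57.

57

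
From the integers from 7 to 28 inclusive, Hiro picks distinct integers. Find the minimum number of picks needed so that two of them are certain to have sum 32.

A set avoiding the sum 32 can contain at most one of each pair {x, 32−x}, plus the 4 elements whose complement lies outside the range or equal to its own complement.
The integers 16, …, 28 (13 of them) are such a set: any two sum to at least 16+17 = 33 > 32.
Any 14th integer completes one of the 9 pairs, so 14 choices force a sum of 32.

14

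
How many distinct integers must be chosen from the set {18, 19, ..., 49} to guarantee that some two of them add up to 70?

19

Group the elements by complementary pair {x, 70−x}: {21,49}, {22,48}, {23,47}, …, giving 14 two-element pairs, the single value 35 (it cannot pair with itself since the integers are distinct), and 3 integers whose partner 70−x falls outside [18,49].
Treating each of those 18 groups as a pigeonhole, one can pick one integer per group — 18 integers — with no two summing to 70.
The 19th integer lands in an occupied pair, forcing a sum of 70.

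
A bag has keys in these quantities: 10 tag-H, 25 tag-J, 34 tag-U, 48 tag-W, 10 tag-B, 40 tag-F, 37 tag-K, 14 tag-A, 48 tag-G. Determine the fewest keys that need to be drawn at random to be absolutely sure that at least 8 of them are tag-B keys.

In the worst case for collecting tag-B keys, every non-tag-B key comes out first.
There are 10 + 25 + 34 + 48 + 40 + 37 + 14 + 48 = 256 non-tag-B keys altogether.
After those, each further key must be tag-B, so 256 + 8 = 264 draws guarantee 8 tag-B keys.

264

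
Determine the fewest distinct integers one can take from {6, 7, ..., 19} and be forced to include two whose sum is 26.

9

A set avoiding the sum 26 can contain at most one of each pair {x, 26−x}, plus the 2 elements whose complement lies outside the range or equal to its own complement.
The integers 6, …, 13 (8 of them) are such a set: any two sum to at least 6+7 = 13 and at most 12+13 = 25 < 26.
By the pigeonhole principle, any 9th integer completes one of the 6 pairs, so 9 choices force a sum of 26.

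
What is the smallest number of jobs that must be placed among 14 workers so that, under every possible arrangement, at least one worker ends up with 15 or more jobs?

197

With 196 jobs one could put exactly 14 in each of the 14 workers, and no worker would reach 15.
One more job must land in a worker that already has 14, giving it 15.
So 14 × 14 + 1 = 197 jobs are required.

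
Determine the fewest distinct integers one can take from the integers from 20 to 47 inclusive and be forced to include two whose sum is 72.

A set avoiding the sum 72 can contain at most one of each pair {x, 72−x}, plus the 6 elements whose complement lies outside the range or equal to its own complement.
The integers 20, …, 36 (17 of them) are such a set: any two sum to at least 20+21 = 41 and at most 35+36 = 71 < 72.
Any 18th integer completes one of the 11 pairs, so 18 choices force a sum of 72.

18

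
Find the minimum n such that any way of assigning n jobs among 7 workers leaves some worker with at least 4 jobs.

22

With 21 jobs one could put exactly 3 in each of the 7 workers, and no worker would reach 4.
One more job must land in a worker that already has 3, giving it 4.
So 7 × 3 + 1 = 22 jobs are required.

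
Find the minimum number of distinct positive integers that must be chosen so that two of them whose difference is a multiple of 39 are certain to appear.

40

Integers whose pairwise differences are multiples of 39 are exactly those sharing a remainder mod 39. The 39 residue classes mod 39 are the pigeonholes.
With 39 integers one could put 1 in each residue class and have no class reach 2.
The 40th integer pushes some class to 2, so 39·1 + 1 = 40.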